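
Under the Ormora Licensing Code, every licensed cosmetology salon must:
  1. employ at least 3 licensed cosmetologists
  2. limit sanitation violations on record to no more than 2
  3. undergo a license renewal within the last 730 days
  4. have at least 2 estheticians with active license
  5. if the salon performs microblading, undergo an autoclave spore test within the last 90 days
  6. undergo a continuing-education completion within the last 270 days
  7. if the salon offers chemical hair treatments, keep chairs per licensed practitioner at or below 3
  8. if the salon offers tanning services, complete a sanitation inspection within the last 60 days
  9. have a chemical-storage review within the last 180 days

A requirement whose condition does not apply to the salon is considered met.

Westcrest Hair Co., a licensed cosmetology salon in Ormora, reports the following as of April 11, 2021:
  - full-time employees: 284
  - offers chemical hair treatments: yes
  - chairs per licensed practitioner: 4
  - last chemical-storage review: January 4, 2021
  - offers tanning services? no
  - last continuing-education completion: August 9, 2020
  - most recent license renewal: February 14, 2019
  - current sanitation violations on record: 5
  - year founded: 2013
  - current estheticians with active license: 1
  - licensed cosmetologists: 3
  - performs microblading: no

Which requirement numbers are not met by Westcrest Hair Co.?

2, 3, 4, 7

1. licensed cosmetologists 3 ≥ 3 → met
2. sanitation violations on record 5 > 2 → not met
3. license renewal 787 days ago vs limit 730 → not met
4. estheticians with active license 1 < 2 → not met
5. condition 'performs microblading' does not hold → requirement n/a → met
6. continuing-education completion 245 days ago vs limit 270 → met
7. condition 'offers chemical hair treatments' holds; chairs per licensed practitioner 4 > 3 → not met
8. condition 'offers tanning services' does not hold → requirement n/a → met
9. chemical-storage review 97 days ago vs limit 180 → met
Not met: 2, 3, 4, 7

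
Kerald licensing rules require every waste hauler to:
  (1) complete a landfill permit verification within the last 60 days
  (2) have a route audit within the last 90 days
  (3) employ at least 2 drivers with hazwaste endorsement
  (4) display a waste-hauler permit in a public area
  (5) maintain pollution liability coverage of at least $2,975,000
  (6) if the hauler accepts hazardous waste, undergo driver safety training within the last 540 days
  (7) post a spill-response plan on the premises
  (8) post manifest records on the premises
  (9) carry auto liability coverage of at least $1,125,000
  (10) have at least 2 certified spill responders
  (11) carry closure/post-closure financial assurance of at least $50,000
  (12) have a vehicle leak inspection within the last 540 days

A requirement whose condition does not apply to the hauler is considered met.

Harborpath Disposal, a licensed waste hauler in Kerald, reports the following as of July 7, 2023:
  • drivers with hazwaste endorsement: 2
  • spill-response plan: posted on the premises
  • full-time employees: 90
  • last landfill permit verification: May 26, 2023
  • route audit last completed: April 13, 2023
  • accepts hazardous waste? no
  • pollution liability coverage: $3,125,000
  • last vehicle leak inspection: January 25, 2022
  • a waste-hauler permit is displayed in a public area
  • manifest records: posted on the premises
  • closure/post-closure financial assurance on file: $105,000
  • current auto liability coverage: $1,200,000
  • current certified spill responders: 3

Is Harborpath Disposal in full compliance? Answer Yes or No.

Yes

1. landfill permit verification 42 days ago vs limit 60 → met
2. route audit 85 days ago vs limit 90 → met
3. drivers with hazwaste endorsement 2 ≥ 2 → met
4. waste-hauler permit present → met
5. pollution liability coverage $3,125,000 ≥ $2,975,000 → met
6. condition 'accepts hazardous waste' does not hold → requirement n/a → met
7. spill-response plan present → met
8. manifest records present → met
9. auto liability coverage $1,200,000 ≥ $1,125,000 → met
10. certified spill responders 3 ≥ 2 → met
11. closure/post-closure financial assurance $105,000 ≥ $50,000 → met
12. vehicle leak inspection 528 days ago vs limit 540 → met
All met.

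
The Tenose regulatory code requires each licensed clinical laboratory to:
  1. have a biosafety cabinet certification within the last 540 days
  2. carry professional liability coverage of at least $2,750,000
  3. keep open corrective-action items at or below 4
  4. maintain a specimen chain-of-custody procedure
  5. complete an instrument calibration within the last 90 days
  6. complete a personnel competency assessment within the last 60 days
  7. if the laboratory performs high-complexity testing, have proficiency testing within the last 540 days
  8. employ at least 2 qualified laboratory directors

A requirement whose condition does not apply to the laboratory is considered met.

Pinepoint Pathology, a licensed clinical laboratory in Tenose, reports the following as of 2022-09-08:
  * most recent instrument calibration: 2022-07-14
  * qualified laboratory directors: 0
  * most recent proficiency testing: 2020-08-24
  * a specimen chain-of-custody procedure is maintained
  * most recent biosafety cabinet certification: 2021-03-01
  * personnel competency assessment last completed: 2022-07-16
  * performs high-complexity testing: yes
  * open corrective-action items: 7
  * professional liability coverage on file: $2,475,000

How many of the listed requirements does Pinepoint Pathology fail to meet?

5

1. biosafety cabinet certification 556 days ago vs limit 540 → not met
2. professional liability coverage $2,475,000 < $2,750,000 → not met
3. open corrective-action items 7 > 4 → not met
4. specimen chain-of-custody procedure present → met
5. instrument calibration 56 days ago vs limit 90 → met
6. personnel competency assessment 54 days ago vs limit 60 → met
7. condition 'performs high-complexity testing' holds; proficiency testing 745 days ago vs limit 540 → not met
8. qualified laboratory directors 0 < 2 → not met
Not met: 5 of 8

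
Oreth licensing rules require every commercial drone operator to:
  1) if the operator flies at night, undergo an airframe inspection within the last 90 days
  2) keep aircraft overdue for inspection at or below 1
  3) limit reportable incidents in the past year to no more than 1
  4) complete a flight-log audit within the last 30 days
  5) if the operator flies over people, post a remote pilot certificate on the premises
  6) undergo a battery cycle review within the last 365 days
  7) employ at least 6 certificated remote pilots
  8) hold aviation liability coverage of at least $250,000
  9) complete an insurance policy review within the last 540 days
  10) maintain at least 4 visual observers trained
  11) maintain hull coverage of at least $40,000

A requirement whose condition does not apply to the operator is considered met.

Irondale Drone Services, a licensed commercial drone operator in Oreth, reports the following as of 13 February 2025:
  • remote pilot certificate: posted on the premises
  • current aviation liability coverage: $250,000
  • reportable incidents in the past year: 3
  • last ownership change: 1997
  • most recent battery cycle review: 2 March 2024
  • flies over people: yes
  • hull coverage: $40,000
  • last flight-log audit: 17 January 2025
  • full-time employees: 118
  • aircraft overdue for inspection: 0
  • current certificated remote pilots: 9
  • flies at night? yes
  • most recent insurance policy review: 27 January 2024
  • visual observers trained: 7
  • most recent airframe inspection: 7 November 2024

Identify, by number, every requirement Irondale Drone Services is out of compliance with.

1. condition 'flies at night' holds; airframe inspection 98 days ago vs limit 90 → not met
2. aircraft overdue for inspection 0 ≤ 1 → met
3. reportable incidents in the past year 3 > 1 → not met
4. flight-log audit 27 days ago vs limit 30 → met
5. condition 'flies over people' holds; remote pilot certificate present → met
6. battery cycle review 348 days ago vs limit 365 → met
7. certificated remote pilots 9 ≥ 6 → met
8. aviation liability coverage $250,000 ≥ $250,000 → met
9. insurance policy review 383 days ago vs limit 540 → met
10. visual observers trained 7 ≥ 4 → met
11. hull coverage $40,000 ≥ $40,000 → met
Not met: 1, 3

1, 3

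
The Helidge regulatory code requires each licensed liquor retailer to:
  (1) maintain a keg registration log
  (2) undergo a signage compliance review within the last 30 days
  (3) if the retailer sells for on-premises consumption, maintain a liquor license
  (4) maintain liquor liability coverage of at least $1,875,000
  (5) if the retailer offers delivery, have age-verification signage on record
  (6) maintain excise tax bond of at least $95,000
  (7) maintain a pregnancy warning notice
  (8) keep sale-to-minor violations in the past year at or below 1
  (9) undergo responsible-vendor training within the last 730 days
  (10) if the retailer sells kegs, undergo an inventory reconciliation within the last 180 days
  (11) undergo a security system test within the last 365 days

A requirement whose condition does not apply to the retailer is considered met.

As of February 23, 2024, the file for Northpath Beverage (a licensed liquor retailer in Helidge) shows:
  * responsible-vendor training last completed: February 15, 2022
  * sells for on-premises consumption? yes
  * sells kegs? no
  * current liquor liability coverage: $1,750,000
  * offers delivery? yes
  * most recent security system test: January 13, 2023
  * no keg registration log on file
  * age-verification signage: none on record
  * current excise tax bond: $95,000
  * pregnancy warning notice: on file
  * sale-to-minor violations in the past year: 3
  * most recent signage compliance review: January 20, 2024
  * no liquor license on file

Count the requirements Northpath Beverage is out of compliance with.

1. keg registration log absent → not met
2. signage compliance review 34 days ago vs limit 30 → not met
3. condition 'sells for on-premises consumption' holds; liquor license absent → not met
4. liquor liability coverage $1,750,000 < $1,875,000 → not met
5. condition 'offers delivery' holds; age-verification signage absent → not met
6. excise tax bond $95,000 ≥ $95,000 → met
7. pregnancy warning notice present → met
8. sale-to-minor violations in the past year 3 > 1 → not met
9. responsible-vendor training 738 days ago vs limit 730 → not met
10. condition 'sells kegs' does not hold → requirement n/a → met
11. security system test 406 days ago vs limit 365 → not met
Not met: 8 of 11

8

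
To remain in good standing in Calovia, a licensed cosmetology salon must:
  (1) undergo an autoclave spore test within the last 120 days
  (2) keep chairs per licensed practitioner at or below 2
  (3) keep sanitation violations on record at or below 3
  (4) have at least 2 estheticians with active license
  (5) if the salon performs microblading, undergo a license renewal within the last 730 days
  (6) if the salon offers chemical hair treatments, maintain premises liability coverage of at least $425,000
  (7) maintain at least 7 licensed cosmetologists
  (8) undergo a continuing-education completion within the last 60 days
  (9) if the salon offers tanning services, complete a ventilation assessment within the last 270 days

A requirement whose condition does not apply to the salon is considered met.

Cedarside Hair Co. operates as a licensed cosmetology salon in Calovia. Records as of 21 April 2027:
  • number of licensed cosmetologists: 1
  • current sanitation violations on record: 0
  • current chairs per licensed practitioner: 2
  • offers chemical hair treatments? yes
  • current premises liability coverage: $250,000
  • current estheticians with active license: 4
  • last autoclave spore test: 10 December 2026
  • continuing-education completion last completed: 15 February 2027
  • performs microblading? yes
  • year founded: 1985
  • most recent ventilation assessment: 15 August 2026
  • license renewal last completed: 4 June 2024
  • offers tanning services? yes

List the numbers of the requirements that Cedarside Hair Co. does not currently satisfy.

1. autoclave spore test 132 days ago vs limit 120 → not met
2. chairs per licensed practitioner 2 ≤ 2 → met
3. sanitation violations on record 0 ≤ 3 → met
4. estheticians with active license 4 ≥ 2 → met
5. condition 'performs microblading' holds; license renewal 1051 days ago vs limit 730 → not met
6. condition 'offers chemical hair treatments' holds; premises liability coverage $250,000 < $425,000 → not met
7. licensed cosmetologists 1 < 7 → not met
8. continuing-education completion 65 days ago vs limit 60 → not met
9. condition 'offers tanning services' holds; ventilation assessment 249 days ago vs limit 270 → met
Not met: 1, 5, 6, 7, 8

1, 5, 6, 7, 8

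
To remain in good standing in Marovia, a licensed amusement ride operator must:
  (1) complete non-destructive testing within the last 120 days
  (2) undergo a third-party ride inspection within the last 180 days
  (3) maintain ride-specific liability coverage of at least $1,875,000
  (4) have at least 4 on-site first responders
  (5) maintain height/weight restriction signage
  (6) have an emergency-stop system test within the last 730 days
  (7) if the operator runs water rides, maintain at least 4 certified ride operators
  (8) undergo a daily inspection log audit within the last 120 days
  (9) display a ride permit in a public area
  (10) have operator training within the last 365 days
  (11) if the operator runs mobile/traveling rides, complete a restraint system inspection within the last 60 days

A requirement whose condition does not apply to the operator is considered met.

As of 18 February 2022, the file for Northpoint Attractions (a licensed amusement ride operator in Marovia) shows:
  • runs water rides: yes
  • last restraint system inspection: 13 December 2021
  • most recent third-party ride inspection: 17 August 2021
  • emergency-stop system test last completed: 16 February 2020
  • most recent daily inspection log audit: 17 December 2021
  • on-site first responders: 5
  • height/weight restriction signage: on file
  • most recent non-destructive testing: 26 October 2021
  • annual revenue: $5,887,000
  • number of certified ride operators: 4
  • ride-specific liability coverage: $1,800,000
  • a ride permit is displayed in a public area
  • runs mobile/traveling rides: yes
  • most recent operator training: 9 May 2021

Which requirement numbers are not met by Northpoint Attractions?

1. non-destructive testing 115 days ago vs limit 120 → met
2. third-party ride inspection 185 days ago vs limit 180 → not met
3. ride-specific liability coverage $1,800,000 < $1,875,000 → not met
4. on-site first responders 5 ≥ 4 → met
5. height/weight restriction signage present → met
6. emergency-stop system test 733 days ago vs limit 730 → not met
7. condition 'runs water rides' holds; certified ride operators 4 ≥ 4 → met
8. daily inspection log audit 63 days ago vs limit 120 → met
9. ride permit present → met
10. operator training 285 days ago vs limit 365 → met
11. condition 'runs mobile/traveling rides' holds; restraint system inspection 67 days ago vs limit 60 → not met
Not met: 2, 3, 6, 11

2, 3, 6, 11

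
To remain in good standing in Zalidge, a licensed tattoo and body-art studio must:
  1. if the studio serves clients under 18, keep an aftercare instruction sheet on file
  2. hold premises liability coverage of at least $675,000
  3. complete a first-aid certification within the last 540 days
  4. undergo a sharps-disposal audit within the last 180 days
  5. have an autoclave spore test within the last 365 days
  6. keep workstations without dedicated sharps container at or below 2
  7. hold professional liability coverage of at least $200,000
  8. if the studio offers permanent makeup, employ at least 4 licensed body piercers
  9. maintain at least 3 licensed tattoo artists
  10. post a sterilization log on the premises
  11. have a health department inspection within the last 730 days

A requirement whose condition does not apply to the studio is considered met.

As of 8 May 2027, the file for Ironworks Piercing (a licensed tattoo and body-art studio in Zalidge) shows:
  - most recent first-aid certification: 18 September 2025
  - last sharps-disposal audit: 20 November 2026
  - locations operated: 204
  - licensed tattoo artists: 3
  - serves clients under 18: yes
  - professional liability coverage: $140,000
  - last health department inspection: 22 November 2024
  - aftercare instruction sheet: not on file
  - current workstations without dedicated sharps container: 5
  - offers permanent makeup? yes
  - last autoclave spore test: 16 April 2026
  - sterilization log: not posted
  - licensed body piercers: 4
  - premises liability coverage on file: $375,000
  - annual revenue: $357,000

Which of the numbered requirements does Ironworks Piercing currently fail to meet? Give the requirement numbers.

1. condition 'serves clients under 18' holds; aftercare instruction sheet absent → not met
2. premises liability coverage $375,000 < $675,000 → not met
3. first-aid certification 597 days ago vs limit 540 → not met
4. sharps-disposal audit 169 days ago vs limit 180 → met
5. autoclave spore test 387 days ago vs limit 365 → not met
6. workstations without dedicated sharps container 5 > 2 → not met
7. professional liability coverage $140,000 < $200,000 → not met
8. condition 'offers permanent makeup' holds; licensed body piercers 4 ≥ 4 → met
9. licensed tattoo artists 3 ≥ 3 → met
10. sterilization log absent → not met
11. health department inspection 897 days ago vs limit 730 → not met
Not met: 1, 2, 3, 5, 6, 7, 10, 11

1, 2, 3, 5, 6, 7, 10, 11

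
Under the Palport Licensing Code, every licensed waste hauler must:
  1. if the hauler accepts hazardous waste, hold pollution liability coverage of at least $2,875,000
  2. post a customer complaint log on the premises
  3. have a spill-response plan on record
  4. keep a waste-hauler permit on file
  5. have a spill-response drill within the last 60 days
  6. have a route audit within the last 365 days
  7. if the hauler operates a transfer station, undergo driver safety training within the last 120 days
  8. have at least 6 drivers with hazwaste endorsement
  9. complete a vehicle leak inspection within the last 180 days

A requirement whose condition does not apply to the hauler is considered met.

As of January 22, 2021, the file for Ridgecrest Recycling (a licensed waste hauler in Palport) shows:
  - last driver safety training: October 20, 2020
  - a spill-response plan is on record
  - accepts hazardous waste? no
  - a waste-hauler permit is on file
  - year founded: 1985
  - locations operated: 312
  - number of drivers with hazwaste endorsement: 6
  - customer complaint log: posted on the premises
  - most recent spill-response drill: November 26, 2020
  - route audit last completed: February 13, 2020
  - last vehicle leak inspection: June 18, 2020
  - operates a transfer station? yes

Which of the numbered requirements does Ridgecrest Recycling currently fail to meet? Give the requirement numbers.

9

1. condition 'accepts hazardous waste' does not hold → requirement n/a → met
2. customer complaint log present → met
3. spill-response plan present → met
4. waste-hauler permit present → met
5. spill-response drill 57 days ago vs limit 60 → met
6. route audit 344 days ago vs limit 365 → met
7. condition 'operates a transfer station' holds; driver safety training 94 days ago vs limit 120 → met
8. drivers with hazwaste endorsement 6 ≥ 6 → met
9. vehicle leak inspection 218 days ago vs limit 180 → not met
Not met: 9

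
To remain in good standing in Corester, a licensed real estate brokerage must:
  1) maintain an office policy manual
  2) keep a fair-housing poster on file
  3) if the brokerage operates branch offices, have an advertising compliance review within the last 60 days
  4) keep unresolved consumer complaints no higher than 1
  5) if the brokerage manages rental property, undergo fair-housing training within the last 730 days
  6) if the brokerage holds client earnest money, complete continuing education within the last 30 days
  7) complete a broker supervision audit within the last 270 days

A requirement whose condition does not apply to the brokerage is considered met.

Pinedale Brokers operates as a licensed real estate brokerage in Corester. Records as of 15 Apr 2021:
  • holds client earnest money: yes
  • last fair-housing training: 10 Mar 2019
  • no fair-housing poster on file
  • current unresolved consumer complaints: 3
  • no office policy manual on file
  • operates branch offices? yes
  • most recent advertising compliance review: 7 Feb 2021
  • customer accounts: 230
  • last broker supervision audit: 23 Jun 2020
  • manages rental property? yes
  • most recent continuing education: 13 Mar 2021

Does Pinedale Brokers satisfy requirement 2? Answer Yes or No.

No

2. fair-housing poster absent → not met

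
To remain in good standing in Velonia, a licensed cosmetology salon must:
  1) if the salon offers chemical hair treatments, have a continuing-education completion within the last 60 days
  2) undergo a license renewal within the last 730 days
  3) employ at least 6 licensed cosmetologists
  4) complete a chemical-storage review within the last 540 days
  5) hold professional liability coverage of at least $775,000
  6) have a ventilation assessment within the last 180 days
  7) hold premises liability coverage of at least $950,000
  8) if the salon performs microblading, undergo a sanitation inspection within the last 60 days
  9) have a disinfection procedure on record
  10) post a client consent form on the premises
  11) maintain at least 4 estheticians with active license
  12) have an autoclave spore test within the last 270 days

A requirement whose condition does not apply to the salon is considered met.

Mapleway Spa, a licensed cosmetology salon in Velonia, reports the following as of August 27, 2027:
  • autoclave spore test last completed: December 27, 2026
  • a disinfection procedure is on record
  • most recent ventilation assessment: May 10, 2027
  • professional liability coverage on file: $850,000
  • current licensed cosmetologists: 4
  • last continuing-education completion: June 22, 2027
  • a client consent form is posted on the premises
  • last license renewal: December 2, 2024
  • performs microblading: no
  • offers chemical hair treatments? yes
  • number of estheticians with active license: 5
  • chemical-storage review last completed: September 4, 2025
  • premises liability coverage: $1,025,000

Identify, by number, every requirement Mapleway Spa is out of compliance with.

1. condition 'offers chemical hair treatments' holds; continuing-education completion 66 days ago vs limit 60 → not met
2. license renewal 998 days ago vs limit 730 → not met
3. licensed cosmetologists 4 < 6 → not met
4. chemical-storage review 722 days ago vs limit 540 → not met
5. professional liability coverage $850,000 ≥ $775,000 → met
6. ventilation assessment 109 days ago vs limit 180 → met
7. premises liability coverage $1,025,000 ≥ $950,000 → met
8. condition 'performs microblading' does not hold → requirement n/a → met
9. disinfection procedure present → met
10. client consent form present → met
11. estheticians with active license 5 ≥ 4 → met
12. autoclave spore test 243 days ago vs limit 270 → met
Not met: 1, 2, 3, 4

1, 2, 3, 4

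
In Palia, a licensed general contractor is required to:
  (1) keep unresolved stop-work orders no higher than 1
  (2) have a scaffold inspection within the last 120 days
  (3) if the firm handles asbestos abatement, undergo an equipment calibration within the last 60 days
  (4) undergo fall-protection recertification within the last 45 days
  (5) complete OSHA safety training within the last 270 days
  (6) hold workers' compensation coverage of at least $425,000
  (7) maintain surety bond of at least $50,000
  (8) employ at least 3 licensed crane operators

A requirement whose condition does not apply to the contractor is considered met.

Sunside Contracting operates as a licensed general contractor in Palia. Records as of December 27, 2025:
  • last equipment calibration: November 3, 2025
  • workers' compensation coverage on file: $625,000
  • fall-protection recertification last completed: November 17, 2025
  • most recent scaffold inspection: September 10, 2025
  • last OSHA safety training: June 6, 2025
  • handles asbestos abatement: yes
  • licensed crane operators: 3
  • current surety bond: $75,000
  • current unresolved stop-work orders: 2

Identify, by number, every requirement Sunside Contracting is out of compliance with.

1

1. unresolved stop-work orders 2 > 1 → not met
2. scaffold inspection 108 days ago vs limit 120 → met
3. condition 'handles asbestos abatement' holds; equipment calibration 54 days ago vs limit 60 → met
4. fall-protection recertification 40 days ago vs limit 45 → met
5. OSHA safety training 204 days ago vs limit 270 → met
6. workers' compensation coverage $625,000 ≥ $425,000 → met
7. surety bond $75,000 ≥ $50,000 → met
8. licensed crane operators 3 ≥ 3 → met
Not met: 1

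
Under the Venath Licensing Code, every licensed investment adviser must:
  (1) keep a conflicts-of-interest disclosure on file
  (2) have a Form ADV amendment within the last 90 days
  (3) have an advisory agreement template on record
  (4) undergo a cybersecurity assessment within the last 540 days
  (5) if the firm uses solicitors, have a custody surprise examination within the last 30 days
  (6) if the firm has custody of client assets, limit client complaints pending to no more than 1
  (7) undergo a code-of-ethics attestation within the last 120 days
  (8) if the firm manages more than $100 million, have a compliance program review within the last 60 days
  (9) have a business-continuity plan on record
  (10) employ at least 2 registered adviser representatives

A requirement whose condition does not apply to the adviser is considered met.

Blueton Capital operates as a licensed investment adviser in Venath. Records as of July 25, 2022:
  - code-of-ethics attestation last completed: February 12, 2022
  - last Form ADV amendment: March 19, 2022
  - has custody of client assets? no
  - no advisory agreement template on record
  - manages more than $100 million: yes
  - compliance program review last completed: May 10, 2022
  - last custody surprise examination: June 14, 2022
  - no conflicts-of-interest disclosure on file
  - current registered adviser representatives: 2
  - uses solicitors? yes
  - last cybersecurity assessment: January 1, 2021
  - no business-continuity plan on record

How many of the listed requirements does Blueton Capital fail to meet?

8

1. conflicts-of-interest disclosure absent → not met
2. Form ADV amendment 128 days ago vs limit 90 → not met
3. advisory agreement template absent → not met
4. cybersecurity assessment 570 days ago vs limit 540 → not met
5. condition 'uses solicitors' holds; custody surprise examination 41 days ago vs limit 30 → not met
6. condition 'has custody of client assets' does not hold → requirement n/a → met
7. code-of-ethics attestation 163 days ago vs limit 120 → not met
8. condition 'manages more than $100 million' holds; compliance program review 76 days ago vs limit 60 → not met
9. business-continuity plan absent → not met
10. registered adviser representatives 2 ≥ 2 → met
Not met: 8 of 10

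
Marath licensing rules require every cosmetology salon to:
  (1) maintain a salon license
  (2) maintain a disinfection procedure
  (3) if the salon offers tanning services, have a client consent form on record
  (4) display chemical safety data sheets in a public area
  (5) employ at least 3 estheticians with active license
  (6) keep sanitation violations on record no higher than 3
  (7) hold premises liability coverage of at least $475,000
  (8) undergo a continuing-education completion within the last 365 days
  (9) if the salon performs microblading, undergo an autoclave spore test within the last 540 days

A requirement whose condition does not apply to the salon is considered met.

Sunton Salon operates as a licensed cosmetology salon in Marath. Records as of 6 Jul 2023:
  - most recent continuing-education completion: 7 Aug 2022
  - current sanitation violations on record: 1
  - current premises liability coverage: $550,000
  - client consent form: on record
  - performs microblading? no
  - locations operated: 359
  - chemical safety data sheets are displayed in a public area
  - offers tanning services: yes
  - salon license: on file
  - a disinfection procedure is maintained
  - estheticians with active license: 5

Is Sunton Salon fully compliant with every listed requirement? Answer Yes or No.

Yes

1. salon license present → met
2. disinfection procedure present → met
3. condition 'offers tanning services' holds; client consent form present → met
4. chemical safety data sheets present → met
5. estheticians with active license 5 ≥ 3 → met
6. sanitation violations on record 1 ≤ 3 → met
7. premises liability coverage $550,000 ≥ $475,000 → met
8. continuing-education completion 333 days ago vs limit 365 → met
9. condition 'performs microblading' does not hold → requirement n/a → met
All met.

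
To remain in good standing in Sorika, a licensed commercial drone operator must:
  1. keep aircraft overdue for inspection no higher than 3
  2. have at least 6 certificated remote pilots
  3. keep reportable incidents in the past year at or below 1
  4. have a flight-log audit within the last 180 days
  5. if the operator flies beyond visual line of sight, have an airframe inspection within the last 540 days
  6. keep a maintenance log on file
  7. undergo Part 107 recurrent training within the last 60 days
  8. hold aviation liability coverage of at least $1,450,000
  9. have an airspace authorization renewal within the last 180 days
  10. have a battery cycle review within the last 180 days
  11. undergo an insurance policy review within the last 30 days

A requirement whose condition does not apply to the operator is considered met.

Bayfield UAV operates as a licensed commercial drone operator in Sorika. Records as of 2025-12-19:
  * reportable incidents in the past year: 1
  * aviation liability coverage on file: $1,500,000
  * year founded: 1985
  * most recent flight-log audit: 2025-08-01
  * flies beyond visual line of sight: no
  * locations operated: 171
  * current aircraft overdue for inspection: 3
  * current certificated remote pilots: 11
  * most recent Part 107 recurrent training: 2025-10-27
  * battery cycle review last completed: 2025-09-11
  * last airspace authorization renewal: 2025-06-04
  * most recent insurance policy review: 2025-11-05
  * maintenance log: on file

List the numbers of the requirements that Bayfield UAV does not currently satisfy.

9, 11

1. aircraft overdue for inspection 3 ≤ 3 → met
2. certificated remote pilots 11 ≥ 6 → met
3. reportable incidents in the past year 1 ≤ 1 → met
4. flight-log audit 140 days ago vs limit 180 → met
5. condition 'flies beyond visual line of sight' does not hold → requirement n/a → met
6. maintenance log present → met
7. Part 107 recurrent training 53 days ago vs limit 60 → met
8. aviation liability coverage $1,500,000 ≥ $1,450,000 → met
9. airspace authorization renewal 198 days ago vs limit 180 → not met
10. battery cycle review 99 days ago vs limit 180 → met
11. insurance policy review 44 days ago vs limit 30 → not met
Not met: 9, 11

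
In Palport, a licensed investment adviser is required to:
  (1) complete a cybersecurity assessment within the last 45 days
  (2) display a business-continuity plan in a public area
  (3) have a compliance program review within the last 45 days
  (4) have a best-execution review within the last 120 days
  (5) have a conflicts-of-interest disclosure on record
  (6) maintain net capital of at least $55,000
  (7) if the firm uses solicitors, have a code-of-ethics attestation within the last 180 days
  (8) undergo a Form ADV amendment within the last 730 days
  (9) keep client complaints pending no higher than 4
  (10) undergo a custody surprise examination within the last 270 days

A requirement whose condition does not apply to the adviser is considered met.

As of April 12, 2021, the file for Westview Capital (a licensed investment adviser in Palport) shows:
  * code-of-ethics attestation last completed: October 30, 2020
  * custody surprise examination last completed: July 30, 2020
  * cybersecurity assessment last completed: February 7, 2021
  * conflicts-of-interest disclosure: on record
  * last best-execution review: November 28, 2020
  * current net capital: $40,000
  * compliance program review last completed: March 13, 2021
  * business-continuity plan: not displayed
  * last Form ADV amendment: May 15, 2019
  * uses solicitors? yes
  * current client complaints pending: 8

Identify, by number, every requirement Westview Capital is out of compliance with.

1. cybersecurity assessment 64 days ago vs limit 45 → not met
2. business-continuity plan absent → not met
3. compliance program review 30 days ago vs limit 45 → met
4. best-execution review 135 days ago vs limit 120 → not met
5. conflicts-of-interest disclosure present → met
6. net capital $40,000 < $55,000 → not met
7. condition 'uses solicitors' holds; code-of-ethics attestation 164 days ago vs limit 180 → met
8. Form ADV amendment 698 days ago vs limit 730 → met
9. client complaints pending 8 > 4 → not met
10. custody surprise examination 256 days ago vs limit 270 → met
Not met: 1, 2, 4, 6, 9

1, 2, 4, 6, 9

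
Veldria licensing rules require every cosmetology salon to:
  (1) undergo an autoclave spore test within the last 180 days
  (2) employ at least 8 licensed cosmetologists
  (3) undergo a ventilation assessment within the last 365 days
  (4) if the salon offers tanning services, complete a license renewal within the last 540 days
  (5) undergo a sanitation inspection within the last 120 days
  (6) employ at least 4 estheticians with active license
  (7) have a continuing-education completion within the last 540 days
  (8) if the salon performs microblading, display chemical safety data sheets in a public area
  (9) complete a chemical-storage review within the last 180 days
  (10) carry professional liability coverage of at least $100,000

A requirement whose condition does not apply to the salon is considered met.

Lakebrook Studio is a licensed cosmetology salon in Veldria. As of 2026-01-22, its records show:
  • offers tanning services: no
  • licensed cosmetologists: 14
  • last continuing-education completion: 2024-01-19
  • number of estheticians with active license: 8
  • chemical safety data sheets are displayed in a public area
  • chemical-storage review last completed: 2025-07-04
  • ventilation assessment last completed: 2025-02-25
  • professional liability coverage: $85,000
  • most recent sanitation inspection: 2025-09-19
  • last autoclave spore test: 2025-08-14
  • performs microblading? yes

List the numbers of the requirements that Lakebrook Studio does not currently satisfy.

1. autoclave spore test 161 days ago vs limit 180 → met
2. licensed cosmetologists 14 ≥ 8 → met
3. ventilation assessment 331 days ago vs limit 365 → met
4. condition 'offers tanning services' does not hold → requirement n/a → met
5. sanitation inspection 125 days ago vs limit 120 → not met
6. estheticians with active license 8 ≥ 4 → met
7. continuing-education completion 734 days ago vs limit 540 → not met
8. condition 'performs microblading' holds; chemical safety data sheets present → met
9. chemical-storage review 202 days ago vs limit 180 → not met
10. professional liability coverage $85,000 < $100,000 → not met
Not met: 5, 7, 9, 10

5, 7, 9, 10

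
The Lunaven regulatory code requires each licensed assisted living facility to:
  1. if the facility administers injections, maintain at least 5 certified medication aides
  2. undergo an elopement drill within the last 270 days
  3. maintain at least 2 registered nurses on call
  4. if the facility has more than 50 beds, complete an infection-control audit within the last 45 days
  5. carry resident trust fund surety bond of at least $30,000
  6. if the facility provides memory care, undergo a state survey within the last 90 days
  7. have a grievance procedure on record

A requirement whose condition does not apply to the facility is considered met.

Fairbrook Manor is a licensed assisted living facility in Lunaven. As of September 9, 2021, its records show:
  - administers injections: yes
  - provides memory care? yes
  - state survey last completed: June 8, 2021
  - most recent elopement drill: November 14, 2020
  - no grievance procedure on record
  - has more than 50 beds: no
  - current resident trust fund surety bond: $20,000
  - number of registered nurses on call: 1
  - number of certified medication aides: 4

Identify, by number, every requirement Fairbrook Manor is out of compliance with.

1. condition 'administers injections' holds; certified medication aides 4 < 5 → not met
2. elopement drill 299 days ago vs limit 270 → not met
3. registered nurses on call 1 < 2 → not met
4. condition 'has more than 50 beds' does not hold → requirement n/a → met
5. resident trust fund surety bond $20,000 < $30,000 → not met
6. condition 'provides memory care' holds; state survey 93 days ago vs limit 90 → not met
7. grievance procedure absent → not met
Not met: 1, 2, 3, 5, 6, 7

1, 2, 3, 5, 6, 7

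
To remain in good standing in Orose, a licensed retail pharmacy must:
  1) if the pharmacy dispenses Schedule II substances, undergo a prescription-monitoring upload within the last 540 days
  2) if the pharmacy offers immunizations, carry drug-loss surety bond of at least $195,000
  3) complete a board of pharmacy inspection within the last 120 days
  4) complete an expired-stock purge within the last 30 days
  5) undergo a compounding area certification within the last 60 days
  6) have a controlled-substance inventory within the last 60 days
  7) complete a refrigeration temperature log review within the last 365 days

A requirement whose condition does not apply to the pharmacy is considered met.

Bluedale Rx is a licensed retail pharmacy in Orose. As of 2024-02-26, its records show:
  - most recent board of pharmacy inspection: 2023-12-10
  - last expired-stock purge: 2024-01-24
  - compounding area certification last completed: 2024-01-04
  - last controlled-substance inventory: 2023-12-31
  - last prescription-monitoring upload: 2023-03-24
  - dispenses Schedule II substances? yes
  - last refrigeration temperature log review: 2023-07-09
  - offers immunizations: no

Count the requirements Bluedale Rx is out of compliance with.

1

1. condition 'dispenses Schedule II substances' holds; prescription-monitoring upload 339 days ago vs limit 540 → met
2. condition 'offers immunizations' does not hold → requirement n/a → met
3. board of pharmacy inspection 78 days ago vs limit 120 → met
4. expired-stock purge 33 days ago vs limit 30 → not met
5. compounding area certification 53 days ago vs limit 60 → met
6. controlled-substance inventory 57 days ago vs limit 60 → met
7. refrigeration temperature log review 232 days ago vs limit 365 → met
Not met: 1 of 7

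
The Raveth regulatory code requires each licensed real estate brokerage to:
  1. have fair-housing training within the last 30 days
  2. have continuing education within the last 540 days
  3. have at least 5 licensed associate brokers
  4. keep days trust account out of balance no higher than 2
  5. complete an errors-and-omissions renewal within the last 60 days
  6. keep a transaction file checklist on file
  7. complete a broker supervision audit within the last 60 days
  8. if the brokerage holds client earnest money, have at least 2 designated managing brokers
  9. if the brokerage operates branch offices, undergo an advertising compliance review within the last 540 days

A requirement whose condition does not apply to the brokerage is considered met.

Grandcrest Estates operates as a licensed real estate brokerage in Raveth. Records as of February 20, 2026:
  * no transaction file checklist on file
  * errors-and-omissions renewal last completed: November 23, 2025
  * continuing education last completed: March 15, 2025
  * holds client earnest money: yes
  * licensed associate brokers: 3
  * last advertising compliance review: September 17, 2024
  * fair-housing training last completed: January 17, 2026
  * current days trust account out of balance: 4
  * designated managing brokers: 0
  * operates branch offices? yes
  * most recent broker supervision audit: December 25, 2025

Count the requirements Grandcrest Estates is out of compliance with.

1. fair-housing training 34 days ago vs limit 30 → not met
2. continuing education 342 days ago vs limit 540 → met
3. licensed associate brokers 3 < 5 → not met
4. days trust account out of balance 4 > 2 → not met
5. errors-and-omissions renewal 89 days ago vs limit 60 → not met
6. transaction file checklist absent → not met
7. broker supervision audit 57 days ago vs limit 60 → met
8. condition 'holds client earnest money' holds; designated managing brokers 0 < 2 → not met
9. condition 'operates branch offices' holds; advertising compliance review 521 days ago vs limit 540 → met
Not met: 6 of 9

6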